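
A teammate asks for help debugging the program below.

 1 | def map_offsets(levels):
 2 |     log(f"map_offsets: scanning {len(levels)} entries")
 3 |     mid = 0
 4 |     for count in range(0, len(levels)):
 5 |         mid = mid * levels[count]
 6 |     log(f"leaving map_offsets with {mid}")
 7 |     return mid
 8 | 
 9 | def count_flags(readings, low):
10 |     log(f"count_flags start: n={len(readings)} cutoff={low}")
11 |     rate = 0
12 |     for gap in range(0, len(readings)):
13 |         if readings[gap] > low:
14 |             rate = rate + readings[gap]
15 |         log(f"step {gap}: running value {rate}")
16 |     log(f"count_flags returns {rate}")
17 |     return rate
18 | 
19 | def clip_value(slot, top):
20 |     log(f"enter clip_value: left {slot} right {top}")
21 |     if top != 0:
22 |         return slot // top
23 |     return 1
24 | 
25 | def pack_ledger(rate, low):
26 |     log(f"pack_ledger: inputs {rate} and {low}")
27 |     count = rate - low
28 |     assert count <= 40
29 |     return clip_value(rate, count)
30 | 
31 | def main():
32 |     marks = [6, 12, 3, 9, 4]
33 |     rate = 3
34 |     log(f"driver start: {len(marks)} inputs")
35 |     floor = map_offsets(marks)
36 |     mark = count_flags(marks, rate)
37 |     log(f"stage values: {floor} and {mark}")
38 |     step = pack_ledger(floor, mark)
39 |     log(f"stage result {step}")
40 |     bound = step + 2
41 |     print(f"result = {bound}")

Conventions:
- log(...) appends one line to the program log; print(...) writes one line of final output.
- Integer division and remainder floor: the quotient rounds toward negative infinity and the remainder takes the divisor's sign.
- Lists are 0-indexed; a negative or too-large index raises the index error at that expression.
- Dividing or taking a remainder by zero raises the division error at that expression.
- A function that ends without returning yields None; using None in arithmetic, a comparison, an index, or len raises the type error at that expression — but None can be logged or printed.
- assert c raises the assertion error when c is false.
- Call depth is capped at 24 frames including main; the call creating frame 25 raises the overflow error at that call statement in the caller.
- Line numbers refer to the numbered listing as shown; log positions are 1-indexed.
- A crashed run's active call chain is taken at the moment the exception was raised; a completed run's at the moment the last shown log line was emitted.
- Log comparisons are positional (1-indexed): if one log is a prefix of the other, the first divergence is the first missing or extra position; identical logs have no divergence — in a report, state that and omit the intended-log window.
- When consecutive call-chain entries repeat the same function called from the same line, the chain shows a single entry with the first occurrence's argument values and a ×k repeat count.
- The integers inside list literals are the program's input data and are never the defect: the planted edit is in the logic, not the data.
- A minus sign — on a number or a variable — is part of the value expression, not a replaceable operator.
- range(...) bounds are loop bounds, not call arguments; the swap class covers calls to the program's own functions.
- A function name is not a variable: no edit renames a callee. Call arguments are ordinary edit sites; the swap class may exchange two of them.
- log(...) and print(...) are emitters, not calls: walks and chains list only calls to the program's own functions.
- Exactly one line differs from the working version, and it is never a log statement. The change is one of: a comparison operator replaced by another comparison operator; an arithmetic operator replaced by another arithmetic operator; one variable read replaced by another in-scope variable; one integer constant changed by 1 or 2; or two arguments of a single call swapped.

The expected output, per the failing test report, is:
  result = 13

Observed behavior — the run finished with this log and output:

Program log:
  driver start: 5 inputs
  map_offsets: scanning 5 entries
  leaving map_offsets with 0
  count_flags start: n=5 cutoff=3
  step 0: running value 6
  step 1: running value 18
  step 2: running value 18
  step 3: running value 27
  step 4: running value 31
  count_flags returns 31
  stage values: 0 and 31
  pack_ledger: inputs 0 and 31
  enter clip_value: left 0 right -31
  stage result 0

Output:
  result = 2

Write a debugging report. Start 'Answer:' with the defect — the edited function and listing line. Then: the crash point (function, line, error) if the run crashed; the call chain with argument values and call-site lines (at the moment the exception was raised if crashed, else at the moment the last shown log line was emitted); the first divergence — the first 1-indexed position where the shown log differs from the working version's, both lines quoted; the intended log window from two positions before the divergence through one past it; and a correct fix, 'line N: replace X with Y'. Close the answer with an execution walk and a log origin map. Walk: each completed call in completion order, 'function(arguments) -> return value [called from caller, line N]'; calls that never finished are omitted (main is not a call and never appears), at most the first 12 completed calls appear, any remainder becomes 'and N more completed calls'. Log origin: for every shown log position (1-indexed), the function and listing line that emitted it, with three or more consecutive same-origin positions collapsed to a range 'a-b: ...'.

Answer: the defect is in map_offsets at line 5.
Key observation: Log line 3 is where behavior first shows: 'leaving map_offsets with 0' appears instead of 'leaving map_offsets with 34'.
Call chain: main.
First divergence: at position 3 the run shows 'leaving map_offsets with 0' where the working version logs 'leaving map_offsets with 34'.
Intended log window:
  1: driver start: 5 inputs
  2: map_offsets: scanning 5 entries
  3: leaving map_offsets with 34
  4: count_flags start: n=5 cutoff=3
Execution walk:
  map_offsets([6, 12, 3, 9, 4]) -> 0  [called from main, line 35]
  count_flags([6, 12, 3, 9, 4], 3) -> 31  [called from main, line 36]
  clip_value(0, -31) -> 0  [called from pack_ledger, line 29]
  pack_ledger(0, 31) -> 0  [called from main, line 38]
Log origins:
  1: emitted by main (line 34)
  2: emitted by map_offsets (line 2)
  3: emitted by map_offsets (line 6)
  4: emitted by count_flags (line 10)
  5-9: emitted by count_flags (line 15)
  10: emitted by count_flags (line 16)
  11: emitted by main (line 37)
  12: emitted by pack_ledger (line 26)
  13: emitted by clip_value (line 20)
  14: emitted by main (line 39)
A correct fix: line 5: replace `*` with `+`.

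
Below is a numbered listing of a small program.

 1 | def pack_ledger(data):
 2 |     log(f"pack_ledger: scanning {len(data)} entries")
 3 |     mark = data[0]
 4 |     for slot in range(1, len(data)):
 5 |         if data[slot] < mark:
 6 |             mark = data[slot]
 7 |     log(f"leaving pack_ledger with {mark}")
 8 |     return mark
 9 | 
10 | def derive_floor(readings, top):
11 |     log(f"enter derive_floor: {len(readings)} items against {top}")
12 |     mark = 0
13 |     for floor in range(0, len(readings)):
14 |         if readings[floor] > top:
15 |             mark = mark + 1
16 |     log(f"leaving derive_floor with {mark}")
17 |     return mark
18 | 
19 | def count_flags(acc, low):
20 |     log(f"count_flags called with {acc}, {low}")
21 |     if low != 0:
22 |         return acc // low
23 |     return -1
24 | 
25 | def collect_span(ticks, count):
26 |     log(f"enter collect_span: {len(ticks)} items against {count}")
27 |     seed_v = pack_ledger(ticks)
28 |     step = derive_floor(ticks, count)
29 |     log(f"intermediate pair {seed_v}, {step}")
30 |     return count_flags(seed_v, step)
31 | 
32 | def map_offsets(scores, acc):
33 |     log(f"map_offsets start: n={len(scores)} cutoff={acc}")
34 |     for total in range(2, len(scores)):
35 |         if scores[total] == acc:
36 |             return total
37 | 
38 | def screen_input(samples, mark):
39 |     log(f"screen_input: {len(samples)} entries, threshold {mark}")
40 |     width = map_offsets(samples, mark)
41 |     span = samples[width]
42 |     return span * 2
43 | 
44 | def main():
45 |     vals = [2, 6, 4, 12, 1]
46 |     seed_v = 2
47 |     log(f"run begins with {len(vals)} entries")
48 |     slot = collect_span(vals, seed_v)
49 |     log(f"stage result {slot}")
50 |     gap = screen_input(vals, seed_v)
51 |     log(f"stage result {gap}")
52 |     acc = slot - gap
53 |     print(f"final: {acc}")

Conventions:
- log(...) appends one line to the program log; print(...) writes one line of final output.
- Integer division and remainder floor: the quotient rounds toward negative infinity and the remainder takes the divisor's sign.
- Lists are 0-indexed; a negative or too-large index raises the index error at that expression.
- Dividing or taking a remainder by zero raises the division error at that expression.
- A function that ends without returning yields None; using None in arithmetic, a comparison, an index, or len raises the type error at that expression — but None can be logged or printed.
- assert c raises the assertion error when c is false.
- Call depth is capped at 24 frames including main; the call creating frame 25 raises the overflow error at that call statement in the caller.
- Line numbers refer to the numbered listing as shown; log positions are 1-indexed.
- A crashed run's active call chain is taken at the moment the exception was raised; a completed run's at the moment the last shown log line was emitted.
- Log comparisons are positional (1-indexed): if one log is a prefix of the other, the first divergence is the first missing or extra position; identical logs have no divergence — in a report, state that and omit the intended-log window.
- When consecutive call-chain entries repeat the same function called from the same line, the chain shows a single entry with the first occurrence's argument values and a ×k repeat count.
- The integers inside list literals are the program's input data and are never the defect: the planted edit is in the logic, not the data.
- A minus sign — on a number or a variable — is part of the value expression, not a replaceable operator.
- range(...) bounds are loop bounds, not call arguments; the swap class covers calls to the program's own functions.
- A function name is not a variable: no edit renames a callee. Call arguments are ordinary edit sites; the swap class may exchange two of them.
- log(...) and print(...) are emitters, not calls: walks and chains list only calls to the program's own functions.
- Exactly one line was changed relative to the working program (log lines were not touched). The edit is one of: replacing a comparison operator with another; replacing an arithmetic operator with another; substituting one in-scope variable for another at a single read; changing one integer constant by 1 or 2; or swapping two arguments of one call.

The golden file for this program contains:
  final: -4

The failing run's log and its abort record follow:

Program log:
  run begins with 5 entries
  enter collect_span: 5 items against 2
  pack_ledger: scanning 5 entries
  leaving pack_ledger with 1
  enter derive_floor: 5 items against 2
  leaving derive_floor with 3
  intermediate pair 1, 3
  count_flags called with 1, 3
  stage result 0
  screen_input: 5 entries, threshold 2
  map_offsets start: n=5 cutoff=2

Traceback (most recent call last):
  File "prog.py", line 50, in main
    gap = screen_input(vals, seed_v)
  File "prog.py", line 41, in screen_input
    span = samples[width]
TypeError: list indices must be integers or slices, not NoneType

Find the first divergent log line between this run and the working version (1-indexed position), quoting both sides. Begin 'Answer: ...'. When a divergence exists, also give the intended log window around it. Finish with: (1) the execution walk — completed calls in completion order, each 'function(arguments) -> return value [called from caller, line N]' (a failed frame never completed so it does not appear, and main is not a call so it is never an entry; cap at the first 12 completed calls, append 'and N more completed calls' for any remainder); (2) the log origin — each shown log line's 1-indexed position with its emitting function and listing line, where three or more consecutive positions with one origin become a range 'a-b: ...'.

Answer: position 12 (shown log ended at 11 lines; the working version continues: 'stage result 4').
Intended log window:
  10: screen_input: 5 entries, threshold 2
  11: map_offsets start: n=5 cutoff=2
  12: stage result 4
Execution walk:
  pack_ledger([2, 6, 4, 12, 1]) -> 1  [called from collect_span, line 27]
  derive_floor([2, 6, 4, 12, 1], 2) -> 3  [called from collect_span, line 28]
  count_flags(1, 3) -> 0  [called from collect_span, line 30]
  collect_span([2, 6, 4, 12, 1], 2) -> 0  [called from main, line 48]
  map_offsets([2, 6, 4, 12, 1], 2) -> None  [called from screen_input, line 40]
Log origins:
  1 — main, line 47
  2 — collect_span, line 26
  3 — pack_ledger, line 2
  4 — pack_ledger, line 7
  5 — derive_floor, line 11
  6 — derive_floor, line 16
  7 — collect_span, line 29
  8 — count_flags, line 20
  9 — main, line 49
  10 — screen_input, line 39
  11 — map_offsets, line 33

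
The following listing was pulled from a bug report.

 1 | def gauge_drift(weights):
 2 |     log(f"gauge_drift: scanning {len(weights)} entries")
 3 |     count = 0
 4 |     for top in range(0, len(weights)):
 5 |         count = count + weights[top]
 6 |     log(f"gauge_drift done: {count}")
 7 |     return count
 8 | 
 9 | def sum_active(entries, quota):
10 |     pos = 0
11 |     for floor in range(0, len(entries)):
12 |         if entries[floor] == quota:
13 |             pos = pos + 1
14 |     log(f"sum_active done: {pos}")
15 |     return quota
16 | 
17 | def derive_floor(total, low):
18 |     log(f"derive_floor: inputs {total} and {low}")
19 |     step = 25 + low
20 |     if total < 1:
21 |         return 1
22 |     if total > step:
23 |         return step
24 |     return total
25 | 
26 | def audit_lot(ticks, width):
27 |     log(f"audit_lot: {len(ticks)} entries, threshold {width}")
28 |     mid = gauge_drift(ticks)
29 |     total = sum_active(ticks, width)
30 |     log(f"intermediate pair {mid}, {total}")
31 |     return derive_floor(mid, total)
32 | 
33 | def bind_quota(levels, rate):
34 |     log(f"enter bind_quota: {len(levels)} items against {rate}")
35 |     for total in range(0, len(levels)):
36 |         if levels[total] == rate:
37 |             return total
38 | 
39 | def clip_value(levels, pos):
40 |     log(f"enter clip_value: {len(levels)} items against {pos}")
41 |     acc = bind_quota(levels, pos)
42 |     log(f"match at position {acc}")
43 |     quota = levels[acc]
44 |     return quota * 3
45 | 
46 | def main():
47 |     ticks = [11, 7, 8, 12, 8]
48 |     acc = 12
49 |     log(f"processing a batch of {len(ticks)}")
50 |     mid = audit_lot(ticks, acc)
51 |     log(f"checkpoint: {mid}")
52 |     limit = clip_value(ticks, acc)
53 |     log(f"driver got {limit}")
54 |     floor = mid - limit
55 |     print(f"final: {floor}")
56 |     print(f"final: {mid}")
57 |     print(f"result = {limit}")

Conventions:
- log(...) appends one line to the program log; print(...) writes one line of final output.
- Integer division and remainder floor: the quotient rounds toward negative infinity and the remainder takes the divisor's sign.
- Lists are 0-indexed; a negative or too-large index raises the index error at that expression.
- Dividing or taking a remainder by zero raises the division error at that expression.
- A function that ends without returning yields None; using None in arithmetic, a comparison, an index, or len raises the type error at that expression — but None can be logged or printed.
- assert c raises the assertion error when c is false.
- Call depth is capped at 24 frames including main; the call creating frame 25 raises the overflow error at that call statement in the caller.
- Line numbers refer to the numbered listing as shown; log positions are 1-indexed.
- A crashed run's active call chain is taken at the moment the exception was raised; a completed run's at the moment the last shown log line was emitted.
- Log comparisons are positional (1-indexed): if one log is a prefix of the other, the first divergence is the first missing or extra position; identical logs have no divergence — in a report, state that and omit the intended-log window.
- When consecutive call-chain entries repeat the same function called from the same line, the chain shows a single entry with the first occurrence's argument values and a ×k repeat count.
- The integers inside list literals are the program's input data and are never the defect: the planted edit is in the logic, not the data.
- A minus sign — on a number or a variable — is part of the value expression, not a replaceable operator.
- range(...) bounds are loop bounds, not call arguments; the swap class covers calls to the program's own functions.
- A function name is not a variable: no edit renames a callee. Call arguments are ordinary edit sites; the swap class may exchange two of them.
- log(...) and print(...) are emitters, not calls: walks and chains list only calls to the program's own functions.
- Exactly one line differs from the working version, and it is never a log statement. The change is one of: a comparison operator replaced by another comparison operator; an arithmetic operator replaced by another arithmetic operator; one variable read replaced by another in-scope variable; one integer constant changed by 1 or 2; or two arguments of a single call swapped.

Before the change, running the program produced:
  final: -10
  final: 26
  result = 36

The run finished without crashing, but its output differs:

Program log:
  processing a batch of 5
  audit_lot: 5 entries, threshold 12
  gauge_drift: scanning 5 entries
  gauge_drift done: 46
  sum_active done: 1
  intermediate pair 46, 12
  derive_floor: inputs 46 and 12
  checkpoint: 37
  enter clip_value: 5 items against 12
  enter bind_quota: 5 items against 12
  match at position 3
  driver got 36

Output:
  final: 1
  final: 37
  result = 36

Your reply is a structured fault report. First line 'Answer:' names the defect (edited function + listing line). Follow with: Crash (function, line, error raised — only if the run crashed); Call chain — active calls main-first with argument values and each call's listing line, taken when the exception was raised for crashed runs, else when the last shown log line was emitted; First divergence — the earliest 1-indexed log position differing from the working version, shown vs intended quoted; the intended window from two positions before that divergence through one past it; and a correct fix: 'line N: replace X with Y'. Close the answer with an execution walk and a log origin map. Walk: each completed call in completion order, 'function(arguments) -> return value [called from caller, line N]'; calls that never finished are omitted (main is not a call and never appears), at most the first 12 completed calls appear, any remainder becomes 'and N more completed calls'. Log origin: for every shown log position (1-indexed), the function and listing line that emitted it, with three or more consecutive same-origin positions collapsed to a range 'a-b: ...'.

Answer: the defect is in sum_active at line 15.
The tell: Position 6 is the first bad log line: 'intermediate pair 46, 12' should read 'intermediate pair 46, 1'.
Call chain: main.
First divergence: position 6 — shown 'intermediate pair 46, 12', intended 'intermediate pair 46, 1'.
Intended log window:
  4: gauge_drift done: 46
  5: sum_active done: 1
  6: intermediate pair 46, 1
  7: derive_floor: inputs 46 and 1
Execution walk:
  gauge_drift([11, 7, 8, 12, 8]) -> 46  [called from audit_lot, line 28]
  sum_active([11, 7, 8, 12, 8], 12) -> 12  [called from audit_lot, line 29]
  derive_floor(46, 12) -> 37  [called from audit_lot, line 31]
  audit_lot([11, 7, 8, 12, 8], 12) -> 37  [called from main, line 50]
  bind_quota([11, 7, 8, 12, 8], 12) -> 3  [called from clip_value, line 41]
  clip_value([11, 7, 8, 12, 8], 12) -> 36  [called from main, line 52]
Log line origins:
  1: logged in main at line 49
  2: logged in audit_lot at line 27
  3: logged in gauge_drift at line 2
  4: logged in gauge_drift at line 6
  5: logged in sum_active at line 14
  6: logged in audit_lot at line 30
  7: logged in derive_floor at line 18
  8: logged in main at line 51
  9: logged in clip_value at line 40
  10: logged in bind_quota at line 34
  11: logged in clip_value at line 42
  12: logged in main at line 53
A correct fix: line 15: replace `quota` with `pos`.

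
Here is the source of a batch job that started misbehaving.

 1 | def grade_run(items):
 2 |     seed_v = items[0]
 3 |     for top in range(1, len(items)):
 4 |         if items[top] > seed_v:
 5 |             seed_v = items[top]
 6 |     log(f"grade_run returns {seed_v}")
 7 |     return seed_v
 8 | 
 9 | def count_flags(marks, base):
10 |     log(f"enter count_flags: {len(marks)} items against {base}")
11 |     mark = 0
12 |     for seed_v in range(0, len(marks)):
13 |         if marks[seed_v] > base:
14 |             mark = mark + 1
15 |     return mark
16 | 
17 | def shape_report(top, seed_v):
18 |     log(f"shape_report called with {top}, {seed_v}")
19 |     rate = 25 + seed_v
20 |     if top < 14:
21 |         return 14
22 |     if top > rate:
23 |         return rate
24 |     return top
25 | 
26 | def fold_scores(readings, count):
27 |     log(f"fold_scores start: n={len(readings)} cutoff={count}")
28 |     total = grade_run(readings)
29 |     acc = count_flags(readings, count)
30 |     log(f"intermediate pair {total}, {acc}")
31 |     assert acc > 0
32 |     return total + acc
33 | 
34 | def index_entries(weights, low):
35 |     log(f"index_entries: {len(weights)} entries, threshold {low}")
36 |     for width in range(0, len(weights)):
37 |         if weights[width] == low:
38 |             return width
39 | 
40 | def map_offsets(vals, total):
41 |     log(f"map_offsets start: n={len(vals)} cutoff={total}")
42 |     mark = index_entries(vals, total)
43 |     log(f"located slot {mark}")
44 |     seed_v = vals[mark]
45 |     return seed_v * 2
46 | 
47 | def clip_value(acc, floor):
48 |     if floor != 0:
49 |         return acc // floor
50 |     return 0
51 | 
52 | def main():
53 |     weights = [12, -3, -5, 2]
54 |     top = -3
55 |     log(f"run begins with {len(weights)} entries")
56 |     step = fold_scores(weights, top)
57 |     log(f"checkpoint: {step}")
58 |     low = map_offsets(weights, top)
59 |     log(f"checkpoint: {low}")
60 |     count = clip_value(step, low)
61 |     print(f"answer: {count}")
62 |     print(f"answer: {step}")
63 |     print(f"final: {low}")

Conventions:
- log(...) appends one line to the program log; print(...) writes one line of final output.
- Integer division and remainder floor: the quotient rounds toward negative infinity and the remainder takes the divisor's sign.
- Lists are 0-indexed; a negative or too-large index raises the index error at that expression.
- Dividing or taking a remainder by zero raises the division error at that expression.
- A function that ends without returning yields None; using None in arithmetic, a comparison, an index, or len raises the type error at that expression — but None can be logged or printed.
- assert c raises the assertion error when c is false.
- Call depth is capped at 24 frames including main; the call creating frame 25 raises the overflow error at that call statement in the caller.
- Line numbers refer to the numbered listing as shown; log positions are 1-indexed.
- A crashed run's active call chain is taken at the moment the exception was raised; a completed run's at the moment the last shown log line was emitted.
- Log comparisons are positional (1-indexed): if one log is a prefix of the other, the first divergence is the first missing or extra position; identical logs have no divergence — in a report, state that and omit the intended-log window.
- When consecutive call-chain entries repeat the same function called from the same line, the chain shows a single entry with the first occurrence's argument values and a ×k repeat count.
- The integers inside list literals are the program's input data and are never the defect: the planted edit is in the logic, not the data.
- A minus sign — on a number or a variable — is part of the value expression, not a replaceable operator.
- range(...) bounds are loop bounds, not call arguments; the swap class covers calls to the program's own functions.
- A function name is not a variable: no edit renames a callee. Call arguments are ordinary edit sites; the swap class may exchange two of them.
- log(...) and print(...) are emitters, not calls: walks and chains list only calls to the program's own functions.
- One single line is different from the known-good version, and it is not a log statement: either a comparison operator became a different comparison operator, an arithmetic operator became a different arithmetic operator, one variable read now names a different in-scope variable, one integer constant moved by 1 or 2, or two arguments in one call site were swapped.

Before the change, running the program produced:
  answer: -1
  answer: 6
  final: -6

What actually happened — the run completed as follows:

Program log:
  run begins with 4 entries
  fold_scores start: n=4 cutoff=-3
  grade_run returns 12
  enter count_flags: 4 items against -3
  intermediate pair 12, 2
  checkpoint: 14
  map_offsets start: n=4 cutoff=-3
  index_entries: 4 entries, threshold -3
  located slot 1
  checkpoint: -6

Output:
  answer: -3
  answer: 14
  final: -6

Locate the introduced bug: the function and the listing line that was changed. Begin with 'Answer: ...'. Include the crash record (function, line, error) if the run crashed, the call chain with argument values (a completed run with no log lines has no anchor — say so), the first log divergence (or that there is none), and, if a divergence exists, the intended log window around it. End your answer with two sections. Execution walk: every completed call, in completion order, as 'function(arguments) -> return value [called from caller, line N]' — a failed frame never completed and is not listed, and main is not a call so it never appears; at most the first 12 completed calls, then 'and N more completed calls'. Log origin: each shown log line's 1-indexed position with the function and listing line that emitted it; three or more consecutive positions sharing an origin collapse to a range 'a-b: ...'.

Answer: the defect is in fold_scores at line 32.
The tell: The log first diverges at position 6: the faulty run prints 'checkpoint: 14' where the working version prints 'checkpoint: 6'.
Call chain: main.
First divergence: position 6; shown 'checkpoint: 14' vs intended 'checkpoint: 6'.
Intended log window:
  4: enter count_flags: 4 items against -3
  5: intermediate pair 12, 2
  6: checkpoint: 6
  7: map_offsets start: n=4 cutoff=-3
Execution walk:
  grade_run([12, -3, -5, 2]) -> 12  [called from fold_scores, line 28]
  count_flags([12, -3, -5, 2], -3) -> 2  [called from fold_scores, line 29]
  fold_scores([12, -3, -5, 2], -3) -> 14  [called from main, line 56]
  index_entries([12, -3, -5, 2], -3) -> 1  [called from map_offsets, line 42]
  map_offsets([12, -3, -5, 2], -3) -> -6  [called from main, line 58]
  clip_value(14, -6) -> -3  [called from main, line 60]
Log origin:
  1: logged in main at line 55
  2: logged in fold_scores at line 27
  3: logged in grade_run at line 6
  4: logged in count_flags at line 10
  5: logged in fold_scores at line 30
  6: logged in main at line 57
  7: logged in map_offsets at line 41
  8: logged in index_entries at line 35
  9: logged in map_offsets at line 43
  10: logged in main at line 59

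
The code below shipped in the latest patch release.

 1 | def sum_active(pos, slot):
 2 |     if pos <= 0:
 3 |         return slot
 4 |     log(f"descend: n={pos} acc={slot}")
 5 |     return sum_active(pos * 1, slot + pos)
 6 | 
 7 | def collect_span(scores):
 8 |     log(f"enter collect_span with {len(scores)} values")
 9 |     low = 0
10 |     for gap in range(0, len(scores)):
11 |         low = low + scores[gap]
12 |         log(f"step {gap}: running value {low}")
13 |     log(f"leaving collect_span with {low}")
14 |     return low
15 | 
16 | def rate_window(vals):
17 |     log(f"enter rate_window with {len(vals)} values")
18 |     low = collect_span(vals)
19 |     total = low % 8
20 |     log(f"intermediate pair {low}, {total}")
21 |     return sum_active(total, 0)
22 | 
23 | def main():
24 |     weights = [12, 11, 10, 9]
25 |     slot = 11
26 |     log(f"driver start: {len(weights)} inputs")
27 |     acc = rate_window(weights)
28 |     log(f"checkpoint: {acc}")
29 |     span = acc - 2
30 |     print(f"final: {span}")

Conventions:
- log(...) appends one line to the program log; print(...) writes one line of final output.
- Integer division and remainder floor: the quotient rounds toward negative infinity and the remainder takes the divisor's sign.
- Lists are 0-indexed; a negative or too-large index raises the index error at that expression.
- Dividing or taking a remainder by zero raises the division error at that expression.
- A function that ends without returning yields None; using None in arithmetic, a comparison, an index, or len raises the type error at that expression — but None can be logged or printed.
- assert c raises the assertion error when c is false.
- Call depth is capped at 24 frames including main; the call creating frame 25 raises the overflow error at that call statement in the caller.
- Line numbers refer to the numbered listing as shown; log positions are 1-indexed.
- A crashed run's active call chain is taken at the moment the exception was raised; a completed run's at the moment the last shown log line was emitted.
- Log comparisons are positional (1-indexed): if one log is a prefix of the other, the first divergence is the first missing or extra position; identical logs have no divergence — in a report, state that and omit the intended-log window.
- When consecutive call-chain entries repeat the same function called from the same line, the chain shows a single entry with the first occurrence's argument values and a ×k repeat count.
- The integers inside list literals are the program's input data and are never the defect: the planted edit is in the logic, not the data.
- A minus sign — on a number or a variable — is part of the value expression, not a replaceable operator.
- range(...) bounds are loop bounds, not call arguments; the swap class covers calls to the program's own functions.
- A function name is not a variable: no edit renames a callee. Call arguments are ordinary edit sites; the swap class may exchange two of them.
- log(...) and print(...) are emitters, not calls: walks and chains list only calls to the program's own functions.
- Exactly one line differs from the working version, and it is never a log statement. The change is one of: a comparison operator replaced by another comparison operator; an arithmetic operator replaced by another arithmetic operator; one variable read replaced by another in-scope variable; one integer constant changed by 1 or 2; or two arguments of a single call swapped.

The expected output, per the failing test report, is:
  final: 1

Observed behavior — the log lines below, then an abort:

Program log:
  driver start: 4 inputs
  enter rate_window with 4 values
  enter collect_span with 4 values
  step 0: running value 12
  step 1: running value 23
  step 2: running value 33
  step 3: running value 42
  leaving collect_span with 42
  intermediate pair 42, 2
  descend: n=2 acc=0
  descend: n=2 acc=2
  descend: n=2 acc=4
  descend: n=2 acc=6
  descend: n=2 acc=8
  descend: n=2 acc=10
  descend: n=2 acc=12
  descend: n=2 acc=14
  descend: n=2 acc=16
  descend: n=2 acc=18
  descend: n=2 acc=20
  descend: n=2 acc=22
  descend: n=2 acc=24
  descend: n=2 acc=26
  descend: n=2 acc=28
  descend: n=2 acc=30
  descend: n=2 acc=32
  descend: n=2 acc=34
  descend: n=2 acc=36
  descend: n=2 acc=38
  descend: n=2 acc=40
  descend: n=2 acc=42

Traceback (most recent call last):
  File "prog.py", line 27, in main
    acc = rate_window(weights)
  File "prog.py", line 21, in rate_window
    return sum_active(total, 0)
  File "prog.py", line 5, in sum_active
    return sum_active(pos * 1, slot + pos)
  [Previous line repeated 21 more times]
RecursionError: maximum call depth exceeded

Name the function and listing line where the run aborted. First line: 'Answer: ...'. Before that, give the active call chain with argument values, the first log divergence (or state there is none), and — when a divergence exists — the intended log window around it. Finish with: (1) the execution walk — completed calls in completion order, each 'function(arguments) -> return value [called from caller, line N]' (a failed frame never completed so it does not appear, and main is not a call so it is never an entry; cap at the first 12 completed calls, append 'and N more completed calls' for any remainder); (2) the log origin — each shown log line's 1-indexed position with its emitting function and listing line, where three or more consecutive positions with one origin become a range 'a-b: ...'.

Answer: the error was raised in sum_active, line 5.
The tell: The earliest visible damage is log position 11 — 'descend: n=2 acc=2' rather than the intended 'descend: n=1 acc=2'.
Call chain: main -> rate_window([12, 11, 10, 9]) (called at line 27) -> sum_active(2, 0) (called at line 21) -> sum_active(2, 2) (called at line 5) ×21.
First divergence: position 11 — shown 'descend: n=2 acc=2', intended 'descend: n=1 acc=2'.
Intended log window:
  9: intermediate pair 42, 2
  10: descend: n=2 acc=0
  11: descend: n=1 acc=2
  12: checkpoint: 3
Execution walk:
  collect_span([12, 11, 10, 9]) -> 42  [called from rate_window, line 18]
Log origin:
  1: logged in main at line 26
  2: logged in rate_window at line 17
  3: logged in collect_span at line 8
  4-7: logged in collect_span at line 12
  8: logged in collect_span at line 13
  9: logged in rate_window at line 20
  10-31: logged in sum_active at line 4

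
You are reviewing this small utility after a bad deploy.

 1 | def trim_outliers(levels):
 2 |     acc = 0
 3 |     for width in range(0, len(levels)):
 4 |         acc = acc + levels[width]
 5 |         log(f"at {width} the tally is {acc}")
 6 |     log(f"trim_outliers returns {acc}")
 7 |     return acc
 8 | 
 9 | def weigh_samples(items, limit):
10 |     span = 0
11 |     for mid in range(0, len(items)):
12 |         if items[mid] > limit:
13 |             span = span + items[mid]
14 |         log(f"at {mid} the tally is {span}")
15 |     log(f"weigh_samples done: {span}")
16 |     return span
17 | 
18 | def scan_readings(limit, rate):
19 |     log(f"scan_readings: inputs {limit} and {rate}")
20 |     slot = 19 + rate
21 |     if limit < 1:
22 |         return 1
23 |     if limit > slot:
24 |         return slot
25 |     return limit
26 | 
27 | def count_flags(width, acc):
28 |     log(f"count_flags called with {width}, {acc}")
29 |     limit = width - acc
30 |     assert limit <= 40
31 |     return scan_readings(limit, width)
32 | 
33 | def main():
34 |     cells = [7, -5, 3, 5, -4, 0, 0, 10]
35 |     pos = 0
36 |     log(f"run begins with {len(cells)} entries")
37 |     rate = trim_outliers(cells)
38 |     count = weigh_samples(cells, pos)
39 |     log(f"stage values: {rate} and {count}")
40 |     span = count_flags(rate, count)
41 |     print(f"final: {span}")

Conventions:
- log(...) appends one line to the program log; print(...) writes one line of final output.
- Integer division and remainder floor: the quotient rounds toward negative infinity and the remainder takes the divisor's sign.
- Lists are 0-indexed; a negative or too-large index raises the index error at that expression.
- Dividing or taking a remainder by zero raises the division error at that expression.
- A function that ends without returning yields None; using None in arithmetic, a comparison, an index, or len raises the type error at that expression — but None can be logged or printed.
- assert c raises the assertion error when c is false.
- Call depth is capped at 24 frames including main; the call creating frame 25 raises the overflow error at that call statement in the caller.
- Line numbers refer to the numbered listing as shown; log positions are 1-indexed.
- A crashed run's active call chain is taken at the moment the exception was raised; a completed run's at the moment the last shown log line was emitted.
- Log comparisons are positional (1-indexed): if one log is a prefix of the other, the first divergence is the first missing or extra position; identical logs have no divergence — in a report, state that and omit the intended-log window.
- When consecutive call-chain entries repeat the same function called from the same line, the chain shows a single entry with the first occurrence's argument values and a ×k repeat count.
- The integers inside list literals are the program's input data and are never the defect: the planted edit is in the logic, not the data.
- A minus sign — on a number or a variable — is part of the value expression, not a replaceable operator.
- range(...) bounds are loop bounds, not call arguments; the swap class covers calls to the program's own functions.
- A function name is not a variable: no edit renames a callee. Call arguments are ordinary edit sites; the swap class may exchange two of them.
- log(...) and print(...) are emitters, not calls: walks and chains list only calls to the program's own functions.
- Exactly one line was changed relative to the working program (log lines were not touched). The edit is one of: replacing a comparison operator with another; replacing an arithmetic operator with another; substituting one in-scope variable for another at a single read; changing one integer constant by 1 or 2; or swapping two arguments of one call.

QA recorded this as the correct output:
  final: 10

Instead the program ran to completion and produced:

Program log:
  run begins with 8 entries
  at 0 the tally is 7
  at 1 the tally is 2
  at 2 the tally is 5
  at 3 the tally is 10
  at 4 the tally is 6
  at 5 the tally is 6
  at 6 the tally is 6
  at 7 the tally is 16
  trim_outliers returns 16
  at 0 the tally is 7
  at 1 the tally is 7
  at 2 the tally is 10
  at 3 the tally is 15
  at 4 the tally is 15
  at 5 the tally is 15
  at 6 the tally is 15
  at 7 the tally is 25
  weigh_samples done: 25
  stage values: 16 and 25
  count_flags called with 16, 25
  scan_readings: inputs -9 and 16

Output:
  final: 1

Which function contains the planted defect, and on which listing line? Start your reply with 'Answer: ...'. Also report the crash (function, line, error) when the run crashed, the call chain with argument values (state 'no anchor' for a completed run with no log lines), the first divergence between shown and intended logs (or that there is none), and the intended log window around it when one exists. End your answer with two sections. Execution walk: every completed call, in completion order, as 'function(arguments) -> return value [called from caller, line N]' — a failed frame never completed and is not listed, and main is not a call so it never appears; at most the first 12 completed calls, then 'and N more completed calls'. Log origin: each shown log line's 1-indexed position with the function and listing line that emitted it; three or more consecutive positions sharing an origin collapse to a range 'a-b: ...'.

Answer: the defect is in count_flags at line 31.
The tell: The log first diverges at position 22: the faulty run prints 'scan_readings: inputs -9 and 16' where the working version prints 'scan_readings: inputs 16 and -9'.
Call chain: main -> count_flags(16, 25) (called at line 40) -> scan_readings(-9, 16) (called at line 31).
First divergence: position 22 — shown 'scan_readings: inputs -9 and 16', intended 'scan_readings: inputs 16 and -9'.
Intended log window:
  20: stage values: 16 and 25
  21: count_flags called with 16, 25
  22: scan_readings: inputs 16 and -9
Execution walk:
  trim_outliers([7, -5, 3, 5, -4, 0, 0, 10]) -> 16  [called from main, line 37]
  weigh_samples([7, -5, 3, 5, -4, 0, 0, 10], 0) -> 25  [called from main, line 38]
  scan_readings(-9, 16) -> 1  [called from count_flags, line 31]
  count_flags(16, 25) -> 1  [called from main, line 40]
Log line origins:
  1: logged in main at line 36
  2-9: logged in trim_outliers at line 5
  10: logged in trim_outliers at line 6
  11-18: logged in weigh_samples at line 14
  19: logged in weigh_samples at line 15
  20: logged in main at line 39
  21: logged in count_flags at line 28
  22: logged in scan_readings at line 19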